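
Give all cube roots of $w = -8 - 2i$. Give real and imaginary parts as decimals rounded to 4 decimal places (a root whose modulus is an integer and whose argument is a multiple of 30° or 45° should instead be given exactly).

|w| = sqrt(68) ≈ 8.246211, arg(w) ≈ 194.036243°
Root modulus = sqrt(68)^(1/3) ≈ 2.020311
Root arguments: θ_k = (arg(w) + 360°k)/3 for k = 0, 1, ..., 2
Compute each root as (root modulus)(cos θ_k + i sin θ_k) using full-precision intermediates, then round to 4 decimal places.
Roots: 0.8641 + 1.8262i, -2.0136 - 0.1648i, 1.1495 - 1.6614i


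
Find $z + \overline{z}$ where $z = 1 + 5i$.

z + conjugate(z) = (a + bi) + (a - bi) = 2a
= 2 * 1 = 2


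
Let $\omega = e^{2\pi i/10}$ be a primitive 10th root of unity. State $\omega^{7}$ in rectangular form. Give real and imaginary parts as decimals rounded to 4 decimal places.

ω^7 = e^(2πi·7/10) = e^(i·7π/5)
= cos(7π/5) + i sin(7π/5)
= -0.3090 - 0.9511i


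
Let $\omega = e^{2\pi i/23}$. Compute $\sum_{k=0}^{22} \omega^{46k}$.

Since 23 divides 46, ω^46 = (ω^23)^2 = 1^2 = 1, so every term is 1.
Sum = 23 · 1 = 23


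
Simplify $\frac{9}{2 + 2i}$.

Multiply numerator and denominator by conjugate (2 - 2i):
= (9)(2 - 2i) / (2^2 + 2^2)
= (18 - 18i) / 8
Divide through by 2: (9 - 9i) / 4
= 9/4 - (9/4)i


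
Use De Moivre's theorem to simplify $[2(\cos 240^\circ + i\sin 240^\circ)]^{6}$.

By De Moivre: z^n = r^n(cos(nθ) + i sin(nθ))
= 2^6(cos(6*240°) + i sin(6*240°))
= 64(cos 0° + i sin 0°)
= 64


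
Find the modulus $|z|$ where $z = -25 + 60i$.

|z| = sqrt(a^2 + b^2) = sqrt((-25)^2 + 60^2) = sqrt(4225) = 65


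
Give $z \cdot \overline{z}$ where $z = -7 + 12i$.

z * conjugate(z) = |z|^2 = a^2 + b^2
= (-7)^2 + 12^2 = 193


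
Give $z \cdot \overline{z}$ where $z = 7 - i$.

z * conjugate(z) = |z|^2 = a^2 + b^2
= 7^2 + (-1)^2 = 50


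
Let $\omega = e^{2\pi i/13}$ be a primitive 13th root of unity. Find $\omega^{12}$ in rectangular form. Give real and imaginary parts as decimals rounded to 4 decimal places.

ω^12 = e^(2πi·12/13) = e^(i·24π/13)
= cos(24π/13) + i sin(24π/13)
= 0.8855 - 0.4647i


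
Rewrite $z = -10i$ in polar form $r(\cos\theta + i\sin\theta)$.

r = |z| = sqrt(a^2 + b^2) = sqrt((0)^2 + (-10)^2) = sqrt(0 + 100) = sqrt(100) = 10
a = 0 and b < 0, so z lies on the negative imaginary axis: θ = 270°
z = 10(cos 270° + i sin 270°)


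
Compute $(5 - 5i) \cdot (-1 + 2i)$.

(a1*a2 - b1*b2) + (a1*b2 + b1*a2)i
= (-5 - (-10)) + (10 + 5)i
= 5 + 15i


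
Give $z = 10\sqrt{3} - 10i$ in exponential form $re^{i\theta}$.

r = |z| = sqrt((10*sqrt(3))^2 + (-10)^2) = sqrt(300 + 100) = sqrt(400) = 20
θ = arctan(b/a) = arctan(-10/17.3205) (quadrant-adjusted) = -30° = -π/6
z = 20e^(-i*π/6)


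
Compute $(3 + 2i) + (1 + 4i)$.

(3 + 1) + (2 + 4)i = 4 + 6i


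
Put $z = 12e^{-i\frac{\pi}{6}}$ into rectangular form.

a = r cos θ = 12 * sqrt(3)/2 = 6*sqrt(3)
b = r sin θ = 12 * -1/2 = -6
z = 6*sqrt(3) - 6i


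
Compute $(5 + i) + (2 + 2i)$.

(5 + 2) + (1 + 2)i = 7 + 3i


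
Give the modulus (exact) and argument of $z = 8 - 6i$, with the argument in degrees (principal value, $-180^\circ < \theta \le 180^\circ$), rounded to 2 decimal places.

|z| = sqrt(8^2 + (-6)^2) = 10
arg(z) = arctan(b/a) = arctan(-6/8) (quadrant-adjusted) = -36.87°


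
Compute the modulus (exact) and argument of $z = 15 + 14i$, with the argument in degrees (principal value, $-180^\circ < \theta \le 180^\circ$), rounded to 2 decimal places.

|z| = sqrt(15^2 + 14^2) = sqrt(421)
arg(z) = arctan(b/a) = arctan(14/15) (quadrant-adjusted) = 43.03°


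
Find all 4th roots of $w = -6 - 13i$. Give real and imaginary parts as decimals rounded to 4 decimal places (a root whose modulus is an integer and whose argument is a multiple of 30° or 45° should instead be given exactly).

|w| = sqrt(205) ≈ 14.317821, arg(w) ≈ 245.224859°
Root modulus = sqrt(205)^(1/4) ≈ 1.945222
Root arguments: θ_k = (arg(w) + 360°k)/4 for k = 0, 1, ..., 3
Compute each root as (root modulus)(cos θ_k + i sin θ_k) using full-precision intermediates, then round to 4 decimal places.
Roots: 0.9340 + 1.7063i, -1.7063 + 0.9340i, -0.9340 - 1.7063i, 1.7063 - 0.9340i


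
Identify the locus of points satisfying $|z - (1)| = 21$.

|z - z0| = r describes a circle centered at z0 with radius r
Here z0 = 1 and r = 21
Locus: Circle centered at (1, 0) with radius 21


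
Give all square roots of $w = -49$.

|w| = 49, arg(w) = 180°
Root modulus = 49^(1/2) = 7
Root arguments: θ_k = (180° + 360°k)/2 for k = 0, 1, ..., 1
Roots: 7i, -7i


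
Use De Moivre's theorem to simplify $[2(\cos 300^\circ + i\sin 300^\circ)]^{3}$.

By De Moivre: z^n = r^n(cos(nθ) + i sin(nθ))
= 2^3(cos(3*300°) + i sin(3*300°))
= 8(cos 180° + i sin 180°)
= -8


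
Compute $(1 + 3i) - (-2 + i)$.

(1 - (-2)) + (3 - 1)i = 3 + 2i


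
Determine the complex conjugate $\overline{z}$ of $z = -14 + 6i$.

If z = a + bi, then conjugate(z) = a - bi
conjugate(-14 + 6i) = -14 - 6i


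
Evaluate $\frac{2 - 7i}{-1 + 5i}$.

Multiply numerator and denominator by conjugate (-1 - 5i):
= (2 - 7i)(-1 - 5i) / ((-1)^2 + 5^2)
= (-37 - 3i) / 26
= -37/26 - (3/26)i


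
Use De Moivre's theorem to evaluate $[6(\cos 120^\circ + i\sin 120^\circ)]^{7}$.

By De Moivre: z^n = r^n(cos(nθ) + i sin(nθ))
= 6^7(cos(7*120°) + i sin(7*120°))
= 279936(cos 120° + i sin 120°)
= -139968 + 139968*sqrt(3)i


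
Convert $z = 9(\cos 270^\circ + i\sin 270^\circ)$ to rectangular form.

a = r cos θ = 9 * 0 = 0
b = r sin θ = 9 * -1 = -9
z = -9i


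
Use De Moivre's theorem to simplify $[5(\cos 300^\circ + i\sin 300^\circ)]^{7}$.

By De Moivre: z^n = r^n(cos(nθ) + i sin(nθ))
= 5^7(cos(7*300°) + i sin(7*300°))
= 78125(cos 300° + i sin 300°)
= 78125/2 - (78125*sqrt(3)/2)i


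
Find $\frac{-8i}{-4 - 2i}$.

Multiply numerator and denominator by conjugate (-4 + 2i):
= (-8i)(-4 + 2i) / ((-4)^2 + (-2)^2)
= (16 + 32i) / 20
Divide through by 4: (4 + 8i) / 5
= 4/5 + (8/5)i


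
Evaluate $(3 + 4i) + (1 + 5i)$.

(3 + 1) + (4 + 5)i = 4 + 9i


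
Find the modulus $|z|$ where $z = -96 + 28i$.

|z| = sqrt(a^2 + b^2) = sqrt((-96)^2 + 28^2) = sqrt(10000) = 100


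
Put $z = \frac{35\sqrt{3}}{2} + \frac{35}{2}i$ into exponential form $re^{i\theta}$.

r = |z| = sqrt((35*sqrt(3)/2)^2 + (35/2)^2) = sqrt(3675/4 + 1225/4) = sqrt(1225) = 35
θ = arctan(b/a) = arctan(17.5/30.3109) (quadrant-adjusted) = 30° = π/6
z = 35e^(i*π/6)


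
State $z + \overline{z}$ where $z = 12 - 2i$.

z + conjugate(z) = (a + bi) + (a - bi) = 2a
= 2 * 12 = 24


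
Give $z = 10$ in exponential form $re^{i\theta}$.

r = |z| = sqrt((10)^2 + (0)^2) = sqrt(100 + 0) = sqrt(100) = 10
b = 0 and a > 0, so z lies on the positive real axis: θ = 0
z = 10e^(i*0) = 10


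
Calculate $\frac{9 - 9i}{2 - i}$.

Multiply numerator and denominator by conjugate (2 + i):
= (9 - 9i)(2 + i) / (2^2 + (-1)^2)
= (27 - 9i) / 5
= 27/5 - (9/5)i


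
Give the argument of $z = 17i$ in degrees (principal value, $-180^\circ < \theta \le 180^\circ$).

a = 0 and b > 0, so z lies on the positive imaginary axis: θ = 90°


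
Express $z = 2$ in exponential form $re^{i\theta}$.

r = |z| = sqrt((2)^2 + (0)^2) = sqrt(4 + 0) = sqrt(4) = 2
b = 0 and a > 0, so z lies on the positive real axis: θ = 0
z = 2e^(i*0) = 2


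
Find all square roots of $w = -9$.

|w| = 9, arg(w) = 180°
Root modulus = 9^(1/2) = 3
Root arguments: θ_k = (180° + 360°k)/2 for k = 0, 1, ..., 1
Roots: 3i, -3i


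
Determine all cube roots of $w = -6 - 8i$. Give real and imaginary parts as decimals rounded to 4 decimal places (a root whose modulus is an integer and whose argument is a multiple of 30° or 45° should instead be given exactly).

|w| = 10, arg(w) ≈ 233.130102°
Root modulus = 10^(1/3) ≈ 2.154435
Root arguments: θ_k = (arg(w) + 360°k)/3 for k = 0, 1, ..., 2
Compute each root as (root modulus)(cos θ_k + i sin θ_k) using full-precision intermediates, then round to 4 decimal places.
Roots: 0.4586 + 2.1051i, -2.0523 - 0.6554i, 1.5937 - 1.4497i


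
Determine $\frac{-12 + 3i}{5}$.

Divisor is real, so divide each part by 5:
= -12/5 + (3/5)i


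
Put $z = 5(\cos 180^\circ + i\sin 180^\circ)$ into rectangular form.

a = r cos θ = 5 * -1 = -5
b = r sin θ = 5 * 0 = 0
z = -5


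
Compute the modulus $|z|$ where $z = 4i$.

|z| = sqrt(a^2 + b^2) = sqrt(0^2 + 4^2) = sqrt(16) = 4


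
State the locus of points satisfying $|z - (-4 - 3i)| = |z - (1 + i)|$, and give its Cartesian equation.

|z - z1| = |z - z2| means z is equidistant from z1 and z2,
i.e. the perpendicular bisector of the segment from (-4, -3) to (1, 1) (midpoint (-3/2, -1)).
With z = x + yi, square both sides:
(x - (-4))^2 + (y - (-3))^2 = (x - 1)^2 + (y - 1)^2
The x^2 and y^2 terms cancel: 10x + 8y = 2 - 25 = -23
Simplify: 10x + 8y = -23
Locus: Perpendicular bisector of the segment from (-4, -3) to (1, 1): the line 10x + 8y = -23


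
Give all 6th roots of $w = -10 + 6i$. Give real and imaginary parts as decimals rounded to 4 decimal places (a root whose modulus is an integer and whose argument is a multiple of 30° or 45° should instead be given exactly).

|w| = sqrt(136) ≈ 11.661904, arg(w) ≈ 149.036243°
Root modulus = sqrt(136)^(1/6) ≈ 1.505896
Root arguments: θ_k = (arg(w) + 360°k)/6 for k = 0, 1, ..., 5
Compute each root as (root modulus)(cos θ_k + i sin θ_k) using full-precision intermediates, then round to 4 decimal places.
Roots: 1.3666 + 0.6326i, 0.1355 + 1.4998i, -1.2311 + 0.8672i, -1.3666 - 0.6326i, -0.1355 - 1.4998i, 1.2311 - 0.8672i


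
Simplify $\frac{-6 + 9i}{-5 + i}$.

Multiply numerator and denominator by conjugate (-5 - i):
= (-6 + 9i)(-5 - i) / ((-5)^2 + 1^2)
= (39 - 39i) / 26
Divide through by 13: (3 - 3i) / 2
= 3/2 - (3/2)i


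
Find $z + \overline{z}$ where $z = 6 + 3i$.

z + conjugate(z) = (a + bi) + (a - bi) = 2a
= 2 * 6 = 12


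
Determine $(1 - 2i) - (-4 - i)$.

(1 - (-4)) + (-2 - (-1))i = 5 - i


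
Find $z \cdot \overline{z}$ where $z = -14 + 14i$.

z * conjugate(z) = |z|^2 = a^2 + b^2
= (-14)^2 + 14^2 = 392


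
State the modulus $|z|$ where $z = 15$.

|z| = sqrt(a^2 + b^2) = sqrt(15^2 + 0^2) = sqrt(225) = 15


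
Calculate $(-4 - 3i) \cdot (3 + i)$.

(a1*a2 - b1*b2) + (a1*b2 + b1*a2)i
= (-12 - (-3)) + (-4 + (-9))i
= -9 - 13i


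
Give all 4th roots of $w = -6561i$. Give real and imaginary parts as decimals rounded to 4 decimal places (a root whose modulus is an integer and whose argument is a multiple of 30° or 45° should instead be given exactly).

|w| = 6561, arg(w) = 270°
Root modulus = 6561^(1/4) = 9
Root arguments: θ_k = (270° + 360°k)/4 for k = 0, 1, ..., 3
Compute each root as (root modulus)(cos θ_k + i sin θ_k) using full-precision intermediates, then round to 4 decimal places.
Roots: 3.4442 + 8.3149i, -8.3149 + 3.4442i, -3.4442 - 8.3149i, 8.3149 - 3.4442i


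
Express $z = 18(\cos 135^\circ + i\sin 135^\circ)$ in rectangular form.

a = r cos θ = 18 * -sqrt(2)/2 = -9*sqrt(2)
b = r sin θ = 18 * sqrt(2)/2 = 9*sqrt(2)
z = -9*sqrt(2) + 9*sqrt(2)i


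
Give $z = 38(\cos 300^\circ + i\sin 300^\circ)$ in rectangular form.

a = r cos θ = 38 * 1/2 = 19
b = r sin θ = 38 * -sqrt(3)/2 = -19*sqrt(3)
z = 19 - 19*sqrt(3)i


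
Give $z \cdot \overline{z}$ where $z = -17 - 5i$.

z * conjugate(z) = |z|^2 = a^2 + b^2
= (-17)^2 + (-5)^2 = 314


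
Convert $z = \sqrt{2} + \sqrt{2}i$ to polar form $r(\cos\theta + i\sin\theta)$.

r = |z| = sqrt(a^2 + b^2) = sqrt((sqrt(2))^2 + (sqrt(2))^2) = sqrt(2 + 2) = sqrt(4) = 2
θ = arctan(b/a) = arctan(1.4142/1.4142) (quadrant-adjusted) = 45°
z = 2(cos 45° + i sin 45°)


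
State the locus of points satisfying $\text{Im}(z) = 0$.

Im(z) = y where z = x + yi; the equation y = 0 is satisfied by all points with that y-coordinate
Locus: Horizontal line y = 0


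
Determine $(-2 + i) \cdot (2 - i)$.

(a1*a2 - b1*b2) + (a1*b2 + b1*a2)i
= (-4 - (-1)) + (2 + 2)i
= -3 + 4i


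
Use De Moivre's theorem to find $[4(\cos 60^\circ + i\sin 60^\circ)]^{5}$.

By De Moivre: z^n = r^n(cos(nθ) + i sin(nθ))
= 4^5(cos(5*60°) + i sin(5*60°))
= 1024(cos 300° + i sin 300°)
= 512 - 512*sqrt(3)i


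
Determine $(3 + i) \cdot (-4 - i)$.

(a1*a2 - b1*b2) + (a1*b2 + b1*a2)i
= (-12 - (-1)) + (-3 + (-4))i
= -11 - 7i


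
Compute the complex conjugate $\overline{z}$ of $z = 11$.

If z = a + bi, then conjugate(z) = a - bi
conjugate(11) = 11


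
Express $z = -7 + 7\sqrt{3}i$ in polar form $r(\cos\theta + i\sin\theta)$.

r = |z| = sqrt(a^2 + b^2) = sqrt((-7)^2 + (7*sqrt(3))^2) = sqrt(49 + 147) = sqrt(196) = 14
θ = arctan(b/a) = arctan(12.1244/-7) (quadrant-adjusted) = 120°
z = 14(cos 120° + i sin 120°)


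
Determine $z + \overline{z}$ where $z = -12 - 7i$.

z + conjugate(z) = (a + bi) + (a - bi) = 2a
= 2 * (-12) = -24


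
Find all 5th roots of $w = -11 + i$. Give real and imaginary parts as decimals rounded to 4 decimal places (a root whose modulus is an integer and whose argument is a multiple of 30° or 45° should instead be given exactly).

|w| = sqrt(122) ≈ 11.045361, arg(w) ≈ 174.805571°
Root modulus = sqrt(122)^(1/5) ≈ 1.616724
Root arguments: θ_k = (arg(w) + 360°k)/5 for k = 0, 1, ..., 4
Compute each root as (root modulus)(cos θ_k + i sin θ_k) using full-precision intermediates, then round to 4 decimal places.
Roots: 1.3250 + 0.9264i, -0.4716 + 1.5464i, -1.6165 + 0.0293i, -0.5274 - 1.5283i, 1.2905 - 0.9738i


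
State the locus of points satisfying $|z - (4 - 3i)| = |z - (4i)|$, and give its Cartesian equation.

|z - z1| = |z - z2| means z is equidistant from z1 and z2,
i.e. the perpendicular bisector of the segment from (4, -3) to (0, 4) (midpoint (2, 1/2)).
With z = x + yi, square both sides:
(x - 4)^2 + (y - (-3))^2 = (x - 0)^2 + (y - 4)^2
The x^2 and y^2 terms cancel: -8x + 14y = 16 - 25 = -9
Simplify: 8x - 14y = 9
Locus: Perpendicular bisector of the segment from (4, -3) to (0, 4): the line 8x - 14y = 9


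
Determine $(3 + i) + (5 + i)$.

(3 + 5) + (1 + 1)i = 8 + 2i


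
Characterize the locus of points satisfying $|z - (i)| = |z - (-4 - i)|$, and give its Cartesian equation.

|z - z1| = |z - z2| means z is equidistant from z1 and z2,
i.e. the perpendicular bisector of the segment from (0, 1) to (-4, -1) (midpoint (-2, 0)).
With z = x + yi, square both sides:
(x - 0)^2 + (y - 1)^2 = (x - (-4))^2 + (y - (-1))^2
The x^2 and y^2 terms cancel: -8x + (-4)y = 17 - 1 = 16
Simplify: 2x + y = -4
Locus: Perpendicular bisector of the segment from (0, 1) to (-4, -1): the line 2x + y = -4


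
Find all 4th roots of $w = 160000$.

|w| = 160000, arg(w) = 0°
Root modulus = 160000^(1/4) = 20
Root arguments: θ_k = (0° + 360°k)/4 for k = 0, 1, ..., 3
Roots: 20, 20i, -20, -20i


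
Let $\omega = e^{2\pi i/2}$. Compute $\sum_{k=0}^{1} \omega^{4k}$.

Since 2 divides 4, ω^4 = (ω^2)^2 = 1^2 = 1, so every term is 1.
Sum = 2 · 1 = 2


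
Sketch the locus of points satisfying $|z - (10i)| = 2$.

|z - z0| = r describes a circle centered at z0 with radius r
Here z0 = 10i and r = 2
Locus: Circle centered at (0, 10) with radius 2


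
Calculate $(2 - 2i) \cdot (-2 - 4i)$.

(a1*a2 - b1*b2) + (a1*b2 + b1*a2)i
= (-4 - 8) + (-8 + 4)i
= -12 - 4i


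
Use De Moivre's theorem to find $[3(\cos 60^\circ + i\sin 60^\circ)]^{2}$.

By De Moivre: z^n = r^n(cos(nθ) + i sin(nθ))
= 3^2(cos(2*60°) + i sin(2*60°))
= 9(cos 120° + i sin 120°)
= -9/2 + (9*sqrt(3)/2)i


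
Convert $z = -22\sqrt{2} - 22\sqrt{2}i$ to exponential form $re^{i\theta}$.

r = |z| = sqrt((-22*sqrt(2))^2 + (-22*sqrt(2))^2) = sqrt(968 + 968) = sqrt(1936) = 44
θ = arctan(b/a) = arctan(-31.1127/-31.1127) (quadrant-adjusted) = 225° = 5π/4
z = 44e^(i*5π/4)


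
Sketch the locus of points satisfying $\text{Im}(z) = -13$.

Im(z) = y where z = x + yi; the equation y = -13 is satisfied by all points with that y-coordinate
Locus: Horizontal line y = -13


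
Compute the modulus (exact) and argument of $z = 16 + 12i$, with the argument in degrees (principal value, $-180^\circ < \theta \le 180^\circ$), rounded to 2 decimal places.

|z| = sqrt(16^2 + 12^2) = 20
arg(z) = arctan(b/a) = arctan(12/16) (quadrant-adjusted) = 36.87°


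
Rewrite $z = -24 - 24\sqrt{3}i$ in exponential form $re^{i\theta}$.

r = |z| = sqrt((-24)^2 + (-24*sqrt(3))^2) = sqrt(576 + 1728) = sqrt(2304) = 48
θ = arctan(b/a) = arctan(-41.5692/-24) (quadrant-adjusted) = -120° = -2π/3
z = 48e^(-i*2π/3)


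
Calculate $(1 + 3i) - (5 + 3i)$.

(1 - 5) + (3 - 3)i = -4


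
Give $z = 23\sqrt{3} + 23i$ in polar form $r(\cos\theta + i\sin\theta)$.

r = |z| = sqrt(a^2 + b^2) = sqrt((23*sqrt(3))^2 + (23)^2) = sqrt(1587 + 529) = sqrt(2116) = 46
θ = arctan(b/a) = arctan(23/39.8372) (quadrant-adjusted) = 30°
z = 46(cos 30° + i sin 30°)


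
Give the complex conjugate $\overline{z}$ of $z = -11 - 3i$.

If z = a + bi, then conjugate(z) = a - bi
conjugate(-11 - 3i) = -11 + 3i


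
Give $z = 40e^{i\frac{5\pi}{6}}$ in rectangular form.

a = r cos θ = 40 * -sqrt(3)/2 = -20*sqrt(3)
b = r sin θ = 40 * 1/2 = 20
z = -20*sqrt(3) + 20i


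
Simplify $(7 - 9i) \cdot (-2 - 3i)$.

(a1*a2 - b1*b2) + (a1*b2 + b1*a2)i
= (-14 - 27) + (-21 + 18)i
= -41 - 3i


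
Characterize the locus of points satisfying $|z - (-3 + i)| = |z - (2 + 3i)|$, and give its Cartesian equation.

|z - z1| = |z - z2| means z is equidistant from z1 and z2,
i.e. the perpendicular bisector of the segment from (-3, 1) to (2, 3) (midpoint (-1/2, 2)).
With z = x + yi, square both sides:
(x - (-3))^2 + (y - 1)^2 = (x - 2)^2 + (y - 3)^2
The x^2 and y^2 terms cancel: 10x + 4y = 13 - 10 = 3
Simplify: 10x + 4y = 3
Locus: Perpendicular bisector of the segment from (-3, 1) to (2, 3): the line 10x + 4y = 3


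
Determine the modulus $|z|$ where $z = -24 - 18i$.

|z| = sqrt(a^2 + b^2) = sqrt((-24)^2 + (-18)^2) = sqrt(900) = 30


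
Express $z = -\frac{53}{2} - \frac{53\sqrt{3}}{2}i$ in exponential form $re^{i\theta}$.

r = |z| = sqrt((-53/2)^2 + (-53*sqrt(3)/2)^2) = sqrt(2809/4 + 8427/4) = sqrt(2809) = 53
θ = arctan(b/a) = arctan(-45.8993/-26.5) (quadrant-adjusted) = 240° = 4π/3
z = 53e^(i*4π/3)


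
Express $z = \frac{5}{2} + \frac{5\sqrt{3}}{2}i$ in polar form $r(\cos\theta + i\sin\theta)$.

r = |z| = sqrt(a^2 + b^2) = sqrt((5/2)^2 + (5*sqrt(3)/2)^2) = sqrt(25/4 + 75/4) = sqrt(25) = 5
θ = arctan(b/a) = arctan(4.3301/2.5) (quadrant-adjusted) = 60°
z = 5(cos 60° + i sin 60°)


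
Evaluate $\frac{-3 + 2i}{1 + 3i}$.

Multiply numerator and denominator by conjugate (1 - 3i):
= (-3 + 2i)(1 - 3i) / (1^2 + 3^2)
= (3 + 11i) / 10
= 3/10 + (11/10)i


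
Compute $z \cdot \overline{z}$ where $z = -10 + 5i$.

z * conjugate(z) = |z|^2 = a^2 + b^2
= (-10)^2 + 5^2 = 125


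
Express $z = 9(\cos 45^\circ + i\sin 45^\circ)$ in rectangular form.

a = r cos θ = 9 * sqrt(2)/2 = 9*sqrt(2)/2
b = r sin θ = 9 * sqrt(2)/2 = 9*sqrt(2)/2
z = 9*sqrt(2)/2 + (9*sqrt(2)/2)i


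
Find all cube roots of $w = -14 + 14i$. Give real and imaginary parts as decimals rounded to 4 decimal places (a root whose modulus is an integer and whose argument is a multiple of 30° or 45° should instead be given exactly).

|w| = sqrt(392) ≈ 19.798990, arg(w) = 135°
Root modulus = sqrt(392)^(1/3) ≈ 2.705293
Root arguments: θ_k = (135° + 360°k)/3 for k = 0, 1, ..., 2
Compute each root as (root modulus)(cos θ_k + i sin θ_k) using full-precision intermediates, then round to 4 decimal places.
Roots: 1.9129 + 1.9129i, -2.6131 + 0.7002i, 0.7002 - 2.6131i


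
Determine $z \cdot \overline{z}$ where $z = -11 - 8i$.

z * conjugate(z) = |z|^2 = a^2 + b^2
= (-11)^2 + (-8)^2 = 185


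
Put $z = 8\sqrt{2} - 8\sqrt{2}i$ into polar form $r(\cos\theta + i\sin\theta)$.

r = |z| = sqrt(a^2 + b^2) = sqrt((8*sqrt(2))^2 + (-8*sqrt(2))^2) = sqrt(128 + 128) = sqrt(256) = 16
θ = arctan(b/a) = arctan(-11.3137/11.3137) (quadrant-adjusted) = 315°
z = 16(cos 315° + i sin 315°)


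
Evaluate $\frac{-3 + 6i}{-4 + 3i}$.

Multiply numerator and denominator by conjugate (-4 - 3i):
= (-3 + 6i)(-4 - 3i) / ((-4)^2 + 3^2)
= (30 - 15i) / 25
Divide through by 5: (6 - 3i) / 5
= 6/5 - (3/5)i


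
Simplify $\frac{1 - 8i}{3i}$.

Multiply numerator and denominator by conjugate (-3i):
= (1 - 8i)(-3i) / (0^2 + 3^2)
= (-24 - 3i) / 9
Divide through by 3: (-8 - i) / 3
= -8/3 - (1/3)i


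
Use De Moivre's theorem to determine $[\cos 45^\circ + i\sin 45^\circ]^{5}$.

By De Moivre: z^n = r^n(cos(nθ) + i sin(nθ))
= 1^5(cos(5*45°) + i sin(5*45°))
= 1(cos 225° + i sin 225°)
= -sqrt(2)/2 - (sqrt(2)/2)i


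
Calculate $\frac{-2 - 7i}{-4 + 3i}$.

Multiply numerator and denominator by conjugate (-4 - 3i):
= (-2 - 7i)(-4 - 3i) / ((-4)^2 + 3^2)
= (-13 + 34i) / 25
= -13/25 + (34/25)i


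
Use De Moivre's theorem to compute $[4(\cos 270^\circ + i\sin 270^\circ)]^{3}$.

By De Moivre: z^n = r^n(cos(nθ) + i sin(nθ))
= 4^3(cos(3*270°) + i sin(3*270°))
= 64(cos 90° + i sin 90°)
= 64i


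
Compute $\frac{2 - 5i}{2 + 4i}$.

Multiply numerator and denominator by conjugate (2 - 4i):
= (2 - 5i)(2 - 4i) / (2^2 + 4^2)
= (-16 - 18i) / 20
Divide through by 2: (-8 - 9i) / 10
= -4/5 - (9/10)i


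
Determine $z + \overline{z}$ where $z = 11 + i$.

z + conjugate(z) = (a + bi) + (a - bi) = 2a
= 2 * 11 = 22


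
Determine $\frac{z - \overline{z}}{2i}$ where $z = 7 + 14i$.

z - conjugate(z) = 2bi
(z - conjugate(z))/(2i) = 2bi/(2i) = b = 14


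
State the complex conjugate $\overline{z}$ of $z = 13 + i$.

If z = a + bi, then conjugate(z) = a - bi
conjugate(13 + i) = 13 - i


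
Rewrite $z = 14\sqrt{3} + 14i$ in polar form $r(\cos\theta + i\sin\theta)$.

r = |z| = sqrt(a^2 + b^2) = sqrt((14*sqrt(3))^2 + (14)^2) = sqrt(588 + 196) = sqrt(784) = 28
θ = arctan(b/a) = arctan(14/24.2487) (quadrant-adjusted) = 30°
z = 28(cos 30° + i sin 30°)


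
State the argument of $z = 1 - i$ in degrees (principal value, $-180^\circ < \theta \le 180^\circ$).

θ = arctan(b/a) = arctan(-1/1) (quadrant-adjusted) = -45°


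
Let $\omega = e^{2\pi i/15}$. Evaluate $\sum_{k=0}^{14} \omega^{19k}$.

Let ζ = ω^19 = e^(2πi·19/15). Since 15 ∤ 19, ζ ≠ 1.
Sum = Σ_{k=0}^{14} ζ^k = (ζ^15 - 1)/(ζ - 1) = (ω^{19·15} - 1)/(ζ - 1) = (1 - 1)/(ζ - 1) = 0


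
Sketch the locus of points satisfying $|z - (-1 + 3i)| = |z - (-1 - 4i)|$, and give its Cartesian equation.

|z - z1| = |z - z2| means z is equidistant from z1 and z2,
i.e. the perpendicular bisector of the segment from (-1, 3) to (-1, -4) (midpoint (-1, -1/2)).
With z = x + yi, square both sides:
(x - (-1))^2 + (y - 3)^2 = (x - (-1))^2 + (y - (-4))^2
The x^2 and y^2 terms cancel: 0x + (-14)y = 17 - 10 = 7
Simplify: y = -1/2
Locus: Perpendicular bisector of the segment from (-1, 3) to (-1, -4): the line y = -1/2


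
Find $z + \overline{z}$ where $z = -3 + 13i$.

z + conjugate(z) = (a + bi) + (a - bi) = 2a
= 2 * (-3) = -6


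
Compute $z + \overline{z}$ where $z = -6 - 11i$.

z + conjugate(z) = (a + bi) + (a - bi) = 2a
= 2 * (-6) = -12


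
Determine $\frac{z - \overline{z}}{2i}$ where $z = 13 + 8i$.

z - conjugate(z) = 2bi
(z - conjugate(z))/(2i) = 2bi/(2i) = b = 8


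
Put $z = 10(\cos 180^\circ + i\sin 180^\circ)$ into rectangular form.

a = r cos θ = 10 * -1 = -10
b = r sin θ = 10 * 0 = 0
z = -10


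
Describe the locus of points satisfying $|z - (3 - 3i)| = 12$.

|z - z0| = r describes a circle centered at z0 with radius r
Here z0 = 3 - 3i and r = 12
Locus: Circle centered at (3, -3) with radius 12


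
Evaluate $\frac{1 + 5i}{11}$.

Divisor is real, so divide each part by 11:
= 1/11 + (5/11)i


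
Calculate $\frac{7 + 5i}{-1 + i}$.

Multiply numerator and denominator by conjugate (-1 - i):
= (7 + 5i)(-1 - i) / ((-1)^2 + 1^2)
= (-2 - 12i) / 2
= -1 - 6i


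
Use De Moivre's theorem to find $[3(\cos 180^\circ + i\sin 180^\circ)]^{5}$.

By De Moivre: z^n = r^n(cos(nθ) + i sin(nθ))
= 3^5(cos(5*180°) + i sin(5*180°))
= 243(cos 180° + i sin 180°)
= -243


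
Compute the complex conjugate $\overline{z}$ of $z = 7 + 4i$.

If z = a + bi, then conjugate(z) = a - bi
conjugate(7 + 4i) = 7 - 4i


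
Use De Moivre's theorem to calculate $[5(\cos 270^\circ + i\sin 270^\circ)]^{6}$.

By De Moivre: z^n = r^n(cos(nθ) + i sin(nθ))
= 5^6(cos(6*270°) + i sin(6*270°))
= 15625(cos 180° + i sin 180°)
= -15625


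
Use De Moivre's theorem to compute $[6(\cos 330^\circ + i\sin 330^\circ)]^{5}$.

By De Moivre: z^n = r^n(cos(nθ) + i sin(nθ))
= 6^5(cos(5*330°) + i sin(5*330°))
= 7776(cos 210° + i sin 210°)
= -3888*sqrt(3) - 3888i


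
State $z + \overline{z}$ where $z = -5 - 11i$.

z + conjugate(z) = (a + bi) + (a - bi) = 2a
= 2 * (-5) = -10


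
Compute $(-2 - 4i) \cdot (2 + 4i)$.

(a1*a2 - b1*b2) + (a1*b2 + b1*a2)i
= (-4 - (-16)) + (-8 + (-8))i
= 12 - 16i


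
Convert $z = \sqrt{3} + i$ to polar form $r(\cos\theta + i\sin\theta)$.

r = |z| = sqrt(a^2 + b^2) = sqrt((sqrt(3))^2 + (1)^2) = sqrt(3 + 1) = sqrt(4) = 2
θ = arctan(b/a) = arctan(1/1.7321) (quadrant-adjusted) = 30°
z = 2(cos 30° + i sin 30°)


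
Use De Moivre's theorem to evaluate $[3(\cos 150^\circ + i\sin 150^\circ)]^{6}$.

By De Moivre: z^n = r^n(cos(nθ) + i sin(nθ))
= 3^6(cos(6*150°) + i sin(6*150°))
= 729(cos 180° + i sin 180°)
= -729


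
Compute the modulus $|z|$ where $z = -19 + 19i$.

|z| = sqrt(a^2 + b^2) = sqrt((-19)^2 + 19^2) = sqrt(722) = sqrt(722)


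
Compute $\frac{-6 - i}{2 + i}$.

Multiply numerator and denominator by conjugate (2 - i):
= (-6 - i)(2 - i) / (2^2 + 1^2)
= (-13 + 4i) / 5
= -13/5 + (4/5)i


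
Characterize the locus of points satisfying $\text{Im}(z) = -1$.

Im(z) = y where z = x + yi; the equation y = -1 is satisfied by all points with that y-coordinate
Locus: Horizontal line y = -1


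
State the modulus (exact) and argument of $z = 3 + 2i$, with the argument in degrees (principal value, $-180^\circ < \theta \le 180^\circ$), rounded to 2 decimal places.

|z| = sqrt(3^2 + 2^2) = sqrt(13)
arg(z) = arctan(b/a) = arctan(2/3) (quadrant-adjusted) = 33.69°


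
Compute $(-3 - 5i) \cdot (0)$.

(a1*a2 - b1*b2) + (a1*b2 + b1*a2)i
= (0 - 0) + (0 + 0)i
= 0


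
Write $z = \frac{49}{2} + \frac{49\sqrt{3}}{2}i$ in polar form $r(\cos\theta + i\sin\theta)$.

r = |z| = sqrt(a^2 + b^2) = sqrt((49/2)^2 + (49*sqrt(3)/2)^2) = sqrt(2401/4 + 7203/4) = sqrt(2401) = 49
θ = arctan(b/a) = arctan(42.4352/24.5) (quadrant-adjusted) = 60°
z = 49(cos 60° + i sin 60°)


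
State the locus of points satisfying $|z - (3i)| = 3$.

|z - z0| = r describes a circle centered at z0 with radius r
Here z0 = 3i and r = 3
Locus: Circle centered at (0, 3) with radius 3


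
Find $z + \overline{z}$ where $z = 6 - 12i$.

z + conjugate(z) = (a + bi) + (a - bi) = 2a
= 2 * 6 = 12


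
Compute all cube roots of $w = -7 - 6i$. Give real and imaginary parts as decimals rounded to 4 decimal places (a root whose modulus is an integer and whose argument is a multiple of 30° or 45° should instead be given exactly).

|w| = sqrt(85) ≈ 9.219544, arg(w) ≈ 220.601295°
Root modulus = sqrt(85)^(1/3) ≈ 2.096862
Root arguments: θ_k = (arg(w) + 360°k)/3 for k = 0, 1, ..., 2
Compute each root as (root modulus)(cos θ_k + i sin θ_k) using full-precision intermediates, then round to 4 decimal places.
Roots: 0.5944 + 2.0109i, -2.0386 - 0.4907i, 1.4443 - 1.5202i


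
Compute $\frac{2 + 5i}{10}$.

Divisor is real, so divide each part by 10:
= 1/5 + (1/2)i


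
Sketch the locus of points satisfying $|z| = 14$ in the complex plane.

|z| = 14 means sqrt(x^2 + y^2) = 14
This is a circle of radius 14 centered at the origin


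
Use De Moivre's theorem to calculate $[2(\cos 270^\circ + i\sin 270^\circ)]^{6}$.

By De Moivre: z^n = r^n(cos(nθ) + i sin(nθ))
= 2^6(cos(6*270°) + i sin(6*270°))
= 64(cos 180° + i sin 180°)
= -64


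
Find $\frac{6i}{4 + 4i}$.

Multiply numerator and denominator by conjugate (4 - 4i):
= (6i)(4 - 4i) / (4^2 + 4^2)
= (24 + 24i) / 32
Divide through by 8: (3 + 3i) / 4
= 3/4 + (3/4)i


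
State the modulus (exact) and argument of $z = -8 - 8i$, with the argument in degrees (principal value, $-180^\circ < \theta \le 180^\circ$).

|z| = sqrt((-8)^2 + (-8)^2) = sqrt(128)
arg(z) = arctan(b/a) = arctan(-8/-8) (quadrant-adjusted) = -135°


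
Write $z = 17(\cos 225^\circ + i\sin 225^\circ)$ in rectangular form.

a = r cos θ = 17 * -sqrt(2)/2 = -17*sqrt(2)/2
b = r sin θ = 17 * -sqrt(2)/2 = -17*sqrt(2)/2
z = -17*sqrt(2)/2 - (17*sqrt(2)/2)i


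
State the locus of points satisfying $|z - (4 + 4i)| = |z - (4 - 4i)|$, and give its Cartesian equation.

|z - z1| = |z - z2| means z is equidistant from z1 and z2,
i.e. the perpendicular bisector of the segment from (4, 4) to (4, -4) (midpoint (4, 0)).
With z = x + yi, square both sides:
(x - 4)^2 + (y - 4)^2 = (x - 4)^2 + (y - (-4))^2
The x^2 and y^2 terms cancel: 0x + (-16)y = 32 - 32 = 0
Simplify: y = 0
Locus: Perpendicular bisector of the segment from (4, 4) to (4, -4): the line y = 0


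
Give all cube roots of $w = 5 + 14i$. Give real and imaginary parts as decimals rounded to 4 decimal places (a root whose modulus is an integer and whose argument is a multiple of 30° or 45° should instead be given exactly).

|w| = sqrt(221) ≈ 14.866069, arg(w) ≈ 70.346176°
Root modulus = sqrt(221)^(1/3) ≈ 2.458850
Root arguments: θ_k = (arg(w) + 360°k)/3 for k = 0, 1, ..., 2
Compute each root as (root modulus)(cos θ_k + i sin θ_k) using full-precision intermediates, then round to 4 decimal places.
Roots: 2.2558 + 0.9784i, -1.9753 + 1.4643i, -0.2805 - 2.4428i


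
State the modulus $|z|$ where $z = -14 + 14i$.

|z| = sqrt(a^2 + b^2) = sqrt((-14)^2 + 14^2) = sqrt(392) = sqrt(392)


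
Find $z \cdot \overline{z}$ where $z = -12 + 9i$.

z * conjugate(z) = |z|^2 = a^2 + b^2
= (-12)^2 + 9^2 = 225


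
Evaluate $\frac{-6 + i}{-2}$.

Divisor is real, so divide each part by -2:
= 3 - (1/2)i


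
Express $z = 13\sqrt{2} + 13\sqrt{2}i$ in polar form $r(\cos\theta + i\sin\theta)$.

r = |z| = sqrt(a^2 + b^2) = sqrt((13*sqrt(2))^2 + (13*sqrt(2))^2) = sqrt(338 + 338) = sqrt(676) = 26
θ = arctan(b/a) = arctan(18.3848/18.3848) (quadrant-adjusted) = 45°
z = 26(cos 45° + i sin 45°)


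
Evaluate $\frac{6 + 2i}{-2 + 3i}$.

Multiply numerator and denominator by conjugate (-2 - 3i):
= (6 + 2i)(-2 - 3i) / ((-2)^2 + 3^2)
= (-6 - 22i) / 13
= -6/13 - (22/13)i


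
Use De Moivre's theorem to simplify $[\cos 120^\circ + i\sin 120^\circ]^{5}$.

By De Moivre: z^n = r^n(cos(nθ) + i sin(nθ))
= 1^5(cos(5*120°) + i sin(5*120°))
= 1(cos 240° + i sin 240°)
= -1/2 - (sqrt(3)/2)i


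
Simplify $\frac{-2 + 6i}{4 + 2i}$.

Multiply numerator and denominator by conjugate (4 - 2i):
= (-2 + 6i)(4 - 2i) / (4^2 + 2^2)
= (4 + 28i) / 20
Divide through by 4: (1 + 7i) / 5
= 1/5 + (7/5)i


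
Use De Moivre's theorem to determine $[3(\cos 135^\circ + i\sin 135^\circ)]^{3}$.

By De Moivre: z^n = r^n(cos(nθ) + i sin(nθ))
= 3^3(cos(3*135°) + i sin(3*135°))
= 27(cos 45° + i sin 45°)
= 27*sqrt(2)/2 + (27*sqrt(2)/2)i


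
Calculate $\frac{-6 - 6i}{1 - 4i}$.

Multiply numerator and denominator by conjugate (1 + 4i):
= (-6 - 6i)(1 + 4i) / (1^2 + (-4)^2)
= (18 - 30i) / 17
= 18/17 - (30/17)i


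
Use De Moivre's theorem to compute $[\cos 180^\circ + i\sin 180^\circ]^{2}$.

By De Moivre: z^n = r^n(cos(nθ) + i sin(nθ))
= 1^2(cos(2*180°) + i sin(2*180°))
= 1(cos 0° + i sin 0°)
= 1


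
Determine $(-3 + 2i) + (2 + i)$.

(-3 + 2) + (2 + 1)i = -1 + 3i


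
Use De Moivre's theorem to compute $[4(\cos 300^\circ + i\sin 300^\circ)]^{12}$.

By De Moivre: z^n = r^n(cos(nθ) + i sin(nθ))
= 4^12(cos(12*300°) + i sin(12*300°))
= 16777216(cos 0° + i sin 0°)
= 16777216


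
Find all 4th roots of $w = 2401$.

|w| = 2401, arg(w) = 0°
Root modulus = 2401^(1/4) = 7
Root arguments: θ_k = (0° + 360°k)/4 for k = 0, 1, ..., 3
Roots: 7, 7i, -7, -7i


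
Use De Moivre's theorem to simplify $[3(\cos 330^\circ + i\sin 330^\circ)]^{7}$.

By De Moivre: z^n = r^n(cos(nθ) + i sin(nθ))
= 3^7(cos(7*330°) + i sin(7*330°))
= 2187(cos 150° + i sin 150°)
= -2187*sqrt(3)/2 + (2187/2)i


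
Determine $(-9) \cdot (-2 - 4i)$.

(a1*a2 - b1*b2) + (a1*b2 + b1*a2)i
= (18 - 0) + (36 + 0)i
= 18 + 36i


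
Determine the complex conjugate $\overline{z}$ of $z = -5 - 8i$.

If z = a + bi, then conjugate(z) = a - bi
conjugate(-5 - 8i) = -5 + 8i


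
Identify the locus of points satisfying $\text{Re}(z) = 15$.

Re(z) = x where z = x + yi; the equation x = 15 is satisfied by all points with that x-coordinate
Locus: Vertical line x = 15


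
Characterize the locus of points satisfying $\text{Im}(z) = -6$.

Im(z) = y where z = x + yi; the equation y = -6 is satisfied by all points with that y-coordinate
Locus: Horizontal line y = -6


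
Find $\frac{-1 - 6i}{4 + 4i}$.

Multiply numerator and denominator by conjugate (4 - 4i):
= (-1 - 6i)(4 - 4i) / (4^2 + 4^2)
= (-28 - 20i) / 32
Divide through by 4: (-7 - 5i) / 8
= -7/8 - (5/8)i


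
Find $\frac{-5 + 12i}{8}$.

Divisor is real, so divide each part by 8:
= -5/8 + (3/2)i


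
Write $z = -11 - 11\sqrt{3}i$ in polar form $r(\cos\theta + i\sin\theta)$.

r = |z| = sqrt(a^2 + b^2) = sqrt((-11)^2 + (-11*sqrt(3))^2) = sqrt(121 + 363) = sqrt(484) = 22
θ = arctan(b/a) = arctan(-19.0526/-11) (quadrant-adjusted) = 240°
z = 22(cos 240° + i sin 240°)


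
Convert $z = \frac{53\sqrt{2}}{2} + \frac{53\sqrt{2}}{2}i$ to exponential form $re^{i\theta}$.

r = |z| = sqrt((53*sqrt(2)/2)^2 + (53*sqrt(2)/2)^2) = sqrt(2809/2 + 2809/2) = sqrt(2809) = 53
θ = arctan(b/a) = arctan(37.4767/37.4767) (quadrant-adjusted) = 45° = π/4
z = 53e^(i*π/4)


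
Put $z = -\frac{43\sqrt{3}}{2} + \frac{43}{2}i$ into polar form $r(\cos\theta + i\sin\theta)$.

r = |z| = sqrt(a^2 + b^2) = sqrt((-43*sqrt(3)/2)^2 + (43/2)^2) = sqrt(5547/4 + 1849/4) = sqrt(1849) = 43
θ = arctan(b/a) = arctan(21.5/-37.2391) (quadrant-adjusted) = 150°
z = 43(cos 150° + i sin 150°)


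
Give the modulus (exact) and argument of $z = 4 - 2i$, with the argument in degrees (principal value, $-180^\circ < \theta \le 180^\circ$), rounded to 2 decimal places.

|z| = sqrt(4^2 + (-2)^2) = sqrt(20)
arg(z) = arctan(b/a) = arctan(-2/4) (quadrant-adjusted) = -26.57°


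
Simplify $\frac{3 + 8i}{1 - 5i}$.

Multiply numerator and denominator by conjugate (1 + 5i):
= (3 + 8i)(1 + 5i) / (1^2 + (-5)^2)
= (-37 + 23i) / 26
= -37/26 + (23/26)i


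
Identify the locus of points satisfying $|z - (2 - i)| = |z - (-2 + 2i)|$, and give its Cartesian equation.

|z - z1| = |z - z2| means z is equidistant from z1 and z2,
i.e. the perpendicular bisector of the segment from (2, -1) to (-2, 2) (midpoint (0, 1/2)).
With z = x + yi, square both sides:
(x - 2)^2 + (y - (-1))^2 = (x - (-2))^2 + (y - 2)^2
The x^2 and y^2 terms cancel: -8x + 6y = 8 - 5 = 3
Simplify: 8x - 6y = -3
Locus: Perpendicular bisector of the segment from (2, -1) to (-2, 2): the line 8x - 6y = -3


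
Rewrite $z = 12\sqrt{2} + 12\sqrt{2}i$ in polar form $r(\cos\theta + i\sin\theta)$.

r = |z| = sqrt(a^2 + b^2) = sqrt((12*sqrt(2))^2 + (12*sqrt(2))^2) = sqrt(288 + 288) = sqrt(576) = 24
θ = arctan(b/a) = arctan(16.9706/16.9706) (quadrant-adjusted) = 45°
z = 24(cos 45° + i sin 45°)


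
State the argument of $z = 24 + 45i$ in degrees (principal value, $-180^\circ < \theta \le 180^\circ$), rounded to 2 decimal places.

θ = arctan(b/a) = arctan(45/24) (quadrant-adjusted) = 61.93°


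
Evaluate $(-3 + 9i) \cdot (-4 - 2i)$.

(a1*a2 - b1*b2) + (a1*b2 + b1*a2)i
= (12 - (-18)) + (6 + (-36))i
= 30 - 30i


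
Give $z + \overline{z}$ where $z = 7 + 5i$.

z + conjugate(z) = (a + bi) + (a - bi) = 2a
= 2 * 7 = 14


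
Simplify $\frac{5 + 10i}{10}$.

Divisor is real, so divide each part by 10:
= 1/2 + i


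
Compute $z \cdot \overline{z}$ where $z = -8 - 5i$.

z * conjugate(z) = |z|^2 = a^2 + b^2
= (-8)^2 + (-5)^2 = 89


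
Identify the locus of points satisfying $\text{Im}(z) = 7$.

Im(z) = y where z = x + yi; the equation y = 7 is satisfied by all points with that y-coordinate
Locus: Horizontal line y = 7


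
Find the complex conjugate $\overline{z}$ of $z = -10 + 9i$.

If z = a + bi, then conjugate(z) = a - bi
conjugate(-10 + 9i) = -10 - 9i


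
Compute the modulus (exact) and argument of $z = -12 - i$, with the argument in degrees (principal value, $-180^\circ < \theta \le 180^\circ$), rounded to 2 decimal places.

|z| = sqrt((-12)^2 + (-1)^2) = sqrt(145)
arg(z) = arctan(b/a) = arctan(-1/-12) (quadrant-adjusted) = -175.24°


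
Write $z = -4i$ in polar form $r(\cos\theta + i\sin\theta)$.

r = |z| = sqrt(a^2 + b^2) = sqrt((0)^2 + (-4)^2) = sqrt(0 + 16) = sqrt(16) = 4
a = 0 and b < 0, so z lies on the negative imaginary axis: θ = 270°
z = 4(cos 270° + i sin 270°)


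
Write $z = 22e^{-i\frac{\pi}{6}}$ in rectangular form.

a = r cos θ = 22 * sqrt(3)/2 = 11*sqrt(3)
b = r sin θ = 22 * -1/2 = -11
z = 11*sqrt(3) - 11i


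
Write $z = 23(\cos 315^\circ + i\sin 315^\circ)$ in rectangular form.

a = r cos θ = 23 * sqrt(2)/2 = 23*sqrt(2)/2
b = r sin θ = 23 * -sqrt(2)/2 = -23*sqrt(2)/2
z = 23*sqrt(2)/2 - (23*sqrt(2)/2)i


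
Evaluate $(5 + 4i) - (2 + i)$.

(5 - 2) + (4 - 1)i = 3 + 3i


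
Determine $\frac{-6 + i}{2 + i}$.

Multiply numerator and denominator by conjugate (2 - i):
= (-6 + i)(2 - i) / (2^2 + 1^2)
= (-11 + 8i) / 5
= -11/5 + (8/5)i


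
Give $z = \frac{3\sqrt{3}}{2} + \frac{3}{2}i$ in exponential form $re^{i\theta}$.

r = |z| = sqrt((3*sqrt(3)/2)^2 + (3/2)^2) = sqrt(27/4 + 9/4) = sqrt(9) = 3
θ = arctan(b/a) = arctan(1.5/2.5981) (quadrant-adjusted) = 30° = π/6
z = 3e^(i*π/6)


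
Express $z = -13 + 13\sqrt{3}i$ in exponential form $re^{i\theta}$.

r = |z| = sqrt((-13)^2 + (13*sqrt(3))^2) = sqrt(169 + 507) = sqrt(676) = 26
θ = arctan(b/a) = arctan(22.5167/-13) (quadrant-adjusted) = 120° = 2π/3
z = 26e^(i*2π/3)


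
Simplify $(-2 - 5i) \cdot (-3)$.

(a1*a2 - b1*b2) + (a1*b2 + b1*a2)i
= (6 - 0) + (0 + 15)i
= 6 + 15i


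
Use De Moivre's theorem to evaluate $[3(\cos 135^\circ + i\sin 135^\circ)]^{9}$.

By De Moivre: z^n = r^n(cos(nθ) + i sin(nθ))
= 3^9(cos(9*135°) + i sin(9*135°))
= 19683(cos 135° + i sin 135°)
= -19683*sqrt(2)/2 + (19683*sqrt(2)/2)i


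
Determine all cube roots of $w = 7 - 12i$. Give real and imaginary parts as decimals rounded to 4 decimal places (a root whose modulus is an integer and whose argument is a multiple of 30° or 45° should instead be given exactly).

|w| = sqrt(193) ≈ 13.892444, arg(w) ≈ 300.256437°
Root modulus = sqrt(193)^(1/3) ≈ 2.403954
Root arguments: θ_k = (arg(w) + 360°k)/3 for k = 0, 1, ..., 2
Compute each root as (root modulus)(cos θ_k + i sin θ_k) using full-precision intermediates, then round to 4 decimal places.
Roots: -0.4210 + 2.3668i, -1.8392 - 1.5480i, 2.2602 - 0.8188i


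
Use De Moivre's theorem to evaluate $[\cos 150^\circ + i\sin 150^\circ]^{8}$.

By De Moivre: z^n = r^n(cos(nθ) + i sin(nθ))
= 1^8(cos(8*150°) + i sin(8*150°))
= 1(cos 120° + i sin 120°)
= -1/2 + (sqrt(3)/2)i


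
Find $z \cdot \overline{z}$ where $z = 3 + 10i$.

z * conjugate(z) = |z|^2 = a^2 + b^2
= 3^2 + 10^2 = 109


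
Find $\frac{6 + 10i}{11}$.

Divisor is real, so divide each part by 11:
= 6/11 + (10/11)i
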